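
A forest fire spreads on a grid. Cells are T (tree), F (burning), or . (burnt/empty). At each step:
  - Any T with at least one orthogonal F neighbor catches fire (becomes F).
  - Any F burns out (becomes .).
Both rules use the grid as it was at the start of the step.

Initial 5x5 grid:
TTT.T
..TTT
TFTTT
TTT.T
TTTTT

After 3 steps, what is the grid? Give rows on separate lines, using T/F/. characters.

Step 1: 3 trees catch fire, 1 burn out
  TTT.T
  ..TTT
  F.FTT
  TFT.T
  TTTTT
Step 2: 5 trees catch fire, 3 burn out
  TTT.T
  ..FTT
  ...FT
  F.F.T
  TFTTT
Step 3: 5 trees catch fire, 5 burn out
  TTF.T
  ...FT
  ....F
  ....T
  F.FTT

TTF.T
...FT
....F
....T
F.FTT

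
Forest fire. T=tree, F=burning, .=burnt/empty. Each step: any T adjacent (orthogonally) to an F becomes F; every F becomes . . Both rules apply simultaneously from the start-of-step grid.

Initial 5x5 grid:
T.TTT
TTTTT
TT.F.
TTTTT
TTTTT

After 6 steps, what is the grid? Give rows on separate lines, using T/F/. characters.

Step 1: 2 trees catch fire, 1 burn out
  T.TTT
  TTTFT
  TT...
  TTTFT
  TTTTT
Step 2: 6 trees catch fire, 2 burn out
  T.TFT
  TTF.F
  TT...
  TTF.F
  TTTFT
Step 3: 6 trees catch fire, 6 burn out
  T.F.F
  TF...
  TT...
  TF...
  TTF.F
Step 4: 4 trees catch fire, 6 burn out
  T....
  F....
  TF...
  F....
  TF...
Step 5: 3 trees catch fire, 4 burn out
  F....
  .....
  F....
  .....
  F....
Step 6: 0 trees catch fire, 3 burn out
  .....
  .....
  .....
  .....
  .....

.....
.....
.....
.....
.....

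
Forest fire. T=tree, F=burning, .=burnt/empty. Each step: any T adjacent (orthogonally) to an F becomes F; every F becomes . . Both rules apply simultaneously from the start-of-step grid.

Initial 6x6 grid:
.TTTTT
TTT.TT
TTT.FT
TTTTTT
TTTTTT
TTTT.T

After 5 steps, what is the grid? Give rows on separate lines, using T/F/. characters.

Step 1: 3 trees catch fire, 1 burn out
  .TTTTT
  TTT.FT
  TTT..F
  TTTTFT
  TTTTTT
  TTTT.T
Step 2: 5 trees catch fire, 3 burn out
  .TTTFT
  TTT..F
  TTT...
  TTTF.F
  TTTTFT
  TTTT.T
Step 3: 5 trees catch fire, 5 burn out
  .TTF.F
  TTT...
  TTT...
  TTF...
  TTTF.F
  TTTT.T
Step 4: 6 trees catch fire, 5 burn out
  .TF...
  TTT...
  TTF...
  TF....
  TTF...
  TTTF.F
Step 5: 6 trees catch fire, 6 burn out
  .F....
  TTF...
  TF....
  F.....
  TF....
  TTF...

.F....
TTF...
TF....
F.....
TF....
TTF...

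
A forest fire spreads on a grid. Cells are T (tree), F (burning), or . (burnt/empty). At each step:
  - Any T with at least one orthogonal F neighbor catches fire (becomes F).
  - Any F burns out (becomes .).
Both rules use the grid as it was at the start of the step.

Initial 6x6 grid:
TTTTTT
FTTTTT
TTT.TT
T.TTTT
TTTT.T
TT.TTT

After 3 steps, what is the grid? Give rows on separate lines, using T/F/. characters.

Step 1: 3 trees catch fire, 1 burn out
  FTTTTT
  .FTTTT
  FTT.TT
  T.TTTT
  TTTT.T
  TT.TTT
Step 2: 4 trees catch fire, 3 burn out
  .FTTTT
  ..FTTT
  .FT.TT
  F.TTTT
  TTTT.T
  TT.TTT
Step 3: 4 trees catch fire, 4 burn out
  ..FTTT
  ...FTT
  ..F.TT
  ..TTTT
  FTTT.T
  TT.TTT

..FTTT
...FTT
..F.TT
..TTTT
FTTT.T
TT.TTT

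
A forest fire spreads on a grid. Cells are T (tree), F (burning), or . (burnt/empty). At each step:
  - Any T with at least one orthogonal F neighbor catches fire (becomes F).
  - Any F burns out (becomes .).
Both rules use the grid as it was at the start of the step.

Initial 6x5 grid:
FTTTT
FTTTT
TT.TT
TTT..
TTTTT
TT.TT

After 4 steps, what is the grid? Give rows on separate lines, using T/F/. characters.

Step 1: 3 trees catch fire, 2 burn out
  .FTTT
  .FTTT
  FT.TT
  TTT..
  TTTTT
  TT.TT
Step 2: 4 trees catch fire, 3 burn out
  ..FTT
  ..FTT
  .F.TT
  FTT..
  TTTTT
  TT.TT
Step 3: 4 trees catch fire, 4 burn out
  ...FT
  ...FT
  ...TT
  .FT..
  FTTTT
  TT.TT
Step 4: 6 trees catch fire, 4 burn out
  ....F
  ....F
  ...FT
  ..F..
  .FTTT
  FT.TT

....F
....F
...FT
..F..
.FTTT
FT.TT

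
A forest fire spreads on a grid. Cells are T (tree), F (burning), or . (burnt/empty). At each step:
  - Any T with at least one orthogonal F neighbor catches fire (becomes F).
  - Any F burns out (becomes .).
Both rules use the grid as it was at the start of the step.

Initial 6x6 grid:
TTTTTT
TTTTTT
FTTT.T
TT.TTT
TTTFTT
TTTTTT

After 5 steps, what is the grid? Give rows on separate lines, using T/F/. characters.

Step 1: 7 trees catch fire, 2 burn out
  TTTTTT
  FTTTTT
  .FTT.T
  FT.FTT
  TTF.FT
  TTTFTT
Step 2: 11 trees catch fire, 7 burn out
  FTTTTT
  .FTTTT
  ..FF.T
  .F..FT
  FF...F
  TTF.FT
Step 3: 7 trees catch fire, 11 burn out
  .FTTTT
  ..FFTT
  .....T
  .....F
  ......
  FF...F
Step 4: 4 trees catch fire, 7 burn out
  ..FFTT
  ....FT
  .....F
  ......
  ......
  ......
Step 5: 2 trees catch fire, 4 burn out
  ....FT
  .....F
  ......
  ......
  ......
  ......

....FT
.....F
......
......
......
......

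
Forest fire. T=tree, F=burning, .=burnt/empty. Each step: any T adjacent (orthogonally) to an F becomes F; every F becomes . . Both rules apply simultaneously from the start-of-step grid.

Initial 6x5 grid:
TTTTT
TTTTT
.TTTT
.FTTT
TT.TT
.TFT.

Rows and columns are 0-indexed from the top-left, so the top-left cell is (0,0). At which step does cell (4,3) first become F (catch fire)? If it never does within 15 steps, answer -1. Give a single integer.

Step 1: cell (4,3)='T' (+5 fires, +2 burnt)
Step 2: cell (4,3)='F' (+5 fires, +5 burnt)
  -> target ignites at step 2
Step 3: cell (4,3)='.' (+6 fires, +5 burnt)
Step 4: cell (4,3)='.' (+4 fires, +6 burnt)
Step 5: cell (4,3)='.' (+2 fires, +4 burnt)
Step 6: cell (4,3)='.' (+1 fires, +2 burnt)
Step 7: cell (4,3)='.' (+0 fires, +1 burnt)
  fire out at step 7

2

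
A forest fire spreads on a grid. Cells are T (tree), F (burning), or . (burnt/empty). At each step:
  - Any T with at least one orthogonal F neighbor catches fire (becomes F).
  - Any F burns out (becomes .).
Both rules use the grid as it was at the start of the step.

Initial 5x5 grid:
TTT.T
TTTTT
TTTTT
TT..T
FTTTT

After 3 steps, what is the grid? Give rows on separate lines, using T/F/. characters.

Step 1: 2 trees catch fire, 1 burn out
  TTT.T
  TTTTT
  TTTTT
  FT..T
  .FTTT
Step 2: 3 trees catch fire, 2 burn out
  TTT.T
  TTTTT
  FTTTT
  .F..T
  ..FTT
Step 3: 3 trees catch fire, 3 burn out
  TTT.T
  FTTTT
  .FTTT
  ....T
  ...FT

TTT.T
FTTTT
.FTTT
....T
...FT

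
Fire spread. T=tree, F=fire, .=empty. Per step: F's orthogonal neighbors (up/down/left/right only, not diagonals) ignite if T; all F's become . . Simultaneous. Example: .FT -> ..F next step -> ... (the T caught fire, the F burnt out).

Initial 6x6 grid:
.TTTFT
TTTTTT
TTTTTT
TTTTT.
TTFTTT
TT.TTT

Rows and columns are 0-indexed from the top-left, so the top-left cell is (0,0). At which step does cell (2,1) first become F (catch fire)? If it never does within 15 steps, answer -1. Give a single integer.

Step 1: cell (2,1)='T' (+6 fires, +2 burnt)
Step 2: cell (2,1)='T' (+11 fires, +6 burnt)
Step 3: cell (2,1)='F' (+10 fires, +11 burnt)
  -> target ignites at step 3
Step 4: cell (2,1)='.' (+3 fires, +10 burnt)
Step 5: cell (2,1)='.' (+1 fires, +3 burnt)
Step 6: cell (2,1)='.' (+0 fires, +1 burnt)
  fire out at step 6

3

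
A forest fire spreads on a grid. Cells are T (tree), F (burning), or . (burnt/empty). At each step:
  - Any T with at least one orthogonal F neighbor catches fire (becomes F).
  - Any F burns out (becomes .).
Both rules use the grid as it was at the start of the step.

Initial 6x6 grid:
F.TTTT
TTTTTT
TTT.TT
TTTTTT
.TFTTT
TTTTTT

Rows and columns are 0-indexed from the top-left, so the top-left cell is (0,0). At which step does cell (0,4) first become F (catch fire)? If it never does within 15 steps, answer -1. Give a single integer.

Step 1: cell (0,4)='T' (+5 fires, +2 burnt)
Step 2: cell (0,4)='T' (+8 fires, +5 burnt)
Step 3: cell (0,4)='T' (+7 fires, +8 burnt)
Step 4: cell (0,4)='T' (+5 fires, +7 burnt)
Step 5: cell (0,4)='T' (+3 fires, +5 burnt)
Step 6: cell (0,4)='F' (+2 fires, +3 burnt)
  -> target ignites at step 6
Step 7: cell (0,4)='.' (+1 fires, +2 burnt)
Step 8: cell (0,4)='.' (+0 fires, +1 burnt)
  fire out at step 8

6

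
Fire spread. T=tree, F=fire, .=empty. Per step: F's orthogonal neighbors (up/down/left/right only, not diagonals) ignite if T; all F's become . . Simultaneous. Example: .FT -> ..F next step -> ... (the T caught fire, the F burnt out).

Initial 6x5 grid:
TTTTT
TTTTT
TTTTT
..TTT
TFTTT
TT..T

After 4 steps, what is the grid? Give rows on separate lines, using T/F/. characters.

Step 1: 3 trees catch fire, 1 burn out
  TTTTT
  TTTTT
  TTTTT
  ..TTT
  F.FTT
  TF..T
Step 2: 3 trees catch fire, 3 burn out
  TTTTT
  TTTTT
  TTTTT
  ..FTT
  ...FT
  F...T
Step 3: 3 trees catch fire, 3 burn out
  TTTTT
  TTTTT
  TTFTT
  ...FT
  ....F
  ....T
Step 4: 5 trees catch fire, 3 burn out
  TTTTT
  TTFTT
  TF.FT
  ....F
  .....
  ....F

TTTTT
TTFTT
TF.FT
....F
.....
....F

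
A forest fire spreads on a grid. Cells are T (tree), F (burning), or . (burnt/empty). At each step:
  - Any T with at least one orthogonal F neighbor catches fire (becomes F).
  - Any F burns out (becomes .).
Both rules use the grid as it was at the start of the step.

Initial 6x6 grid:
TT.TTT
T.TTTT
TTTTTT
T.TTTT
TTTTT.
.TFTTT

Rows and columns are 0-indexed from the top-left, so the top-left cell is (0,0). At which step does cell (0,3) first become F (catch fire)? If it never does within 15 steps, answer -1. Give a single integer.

Step 1: cell (0,3)='T' (+3 fires, +1 burnt)
Step 2: cell (0,3)='T' (+4 fires, +3 burnt)
Step 3: cell (0,3)='T' (+5 fires, +4 burnt)
Step 4: cell (0,3)='T' (+5 fires, +5 burnt)
Step 5: cell (0,3)='T' (+4 fires, +5 burnt)
Step 6: cell (0,3)='F' (+4 fires, +4 burnt)
  -> target ignites at step 6
Step 7: cell (0,3)='.' (+3 fires, +4 burnt)
Step 8: cell (0,3)='.' (+2 fires, +3 burnt)
Step 9: cell (0,3)='.' (+0 fires, +2 burnt)
  fire out at step 9

6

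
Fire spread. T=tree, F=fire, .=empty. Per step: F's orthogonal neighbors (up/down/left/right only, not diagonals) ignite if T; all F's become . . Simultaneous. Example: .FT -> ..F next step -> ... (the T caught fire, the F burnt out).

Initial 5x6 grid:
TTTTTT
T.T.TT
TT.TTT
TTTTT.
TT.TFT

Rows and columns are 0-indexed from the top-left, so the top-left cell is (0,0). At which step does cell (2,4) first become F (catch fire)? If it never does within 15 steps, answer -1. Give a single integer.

Step 1: cell (2,4)='T' (+3 fires, +1 burnt)
Step 2: cell (2,4)='F' (+2 fires, +3 burnt)
  -> target ignites at step 2
Step 3: cell (2,4)='.' (+4 fires, +2 burnt)
Step 4: cell (2,4)='.' (+3 fires, +4 burnt)
Step 5: cell (2,4)='.' (+5 fires, +3 burnt)
Step 6: cell (2,4)='.' (+3 fires, +5 burnt)
Step 7: cell (2,4)='.' (+3 fires, +3 burnt)
Step 8: cell (2,4)='.' (+1 fires, +3 burnt)
Step 9: cell (2,4)='.' (+0 fires, +1 burnt)
  fire out at step 9

2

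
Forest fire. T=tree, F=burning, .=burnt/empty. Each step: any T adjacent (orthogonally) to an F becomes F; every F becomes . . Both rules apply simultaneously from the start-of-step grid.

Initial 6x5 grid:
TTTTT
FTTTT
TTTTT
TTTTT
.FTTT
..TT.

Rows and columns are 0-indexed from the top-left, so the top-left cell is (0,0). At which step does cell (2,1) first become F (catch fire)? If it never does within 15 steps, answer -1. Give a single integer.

Step 1: cell (2,1)='T' (+5 fires, +2 burnt)
Step 2: cell (2,1)='F' (+7 fires, +5 burnt)
  -> target ignites at step 2
Step 3: cell (2,1)='.' (+6 fires, +7 burnt)
Step 4: cell (2,1)='.' (+4 fires, +6 burnt)
Step 5: cell (2,1)='.' (+2 fires, +4 burnt)
Step 6: cell (2,1)='.' (+0 fires, +2 burnt)
  fire out at step 6

2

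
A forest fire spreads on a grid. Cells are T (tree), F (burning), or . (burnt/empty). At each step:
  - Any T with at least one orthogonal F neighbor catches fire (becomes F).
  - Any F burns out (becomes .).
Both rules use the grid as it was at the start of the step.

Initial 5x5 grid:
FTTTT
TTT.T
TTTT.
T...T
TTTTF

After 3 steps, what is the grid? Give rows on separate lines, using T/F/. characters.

Step 1: 4 trees catch fire, 2 burn out
  .FTTT
  FTT.T
  TTTT.
  T...F
  TTTF.
Step 2: 4 trees catch fire, 4 burn out
  ..FTT
  .FT.T
  FTTT.
  T....
  TTF..
Step 3: 5 trees catch fire, 4 burn out
  ...FT
  ..F.T
  .FTT.
  F....
  TF...

...FT
..F.T
.FTT.
F....
TF...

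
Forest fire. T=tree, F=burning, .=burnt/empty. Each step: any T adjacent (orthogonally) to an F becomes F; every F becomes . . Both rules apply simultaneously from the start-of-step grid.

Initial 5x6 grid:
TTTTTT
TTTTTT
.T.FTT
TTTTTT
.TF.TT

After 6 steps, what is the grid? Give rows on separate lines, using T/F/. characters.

Step 1: 5 trees catch fire, 2 burn out
  TTTTTT
  TTTFTT
  .T..FT
  TTFFTT
  .F..TT
Step 2: 6 trees catch fire, 5 burn out
  TTTFTT
  TTF.FT
  .T...F
  TF..FT
  ....TT
Step 3: 8 trees catch fire, 6 burn out
  TTF.FT
  TF...F
  .F....
  F....F
  ....FT
Step 4: 4 trees catch fire, 8 burn out
  TF...F
  F.....
  ......
  ......
  .....F
Step 5: 1 trees catch fire, 4 burn out
  F.....
  ......
  ......
  ......
  ......
Step 6: 0 trees catch fire, 1 burn out
  ......
  ......
  ......
  ......
  ......

......
......
......
......
......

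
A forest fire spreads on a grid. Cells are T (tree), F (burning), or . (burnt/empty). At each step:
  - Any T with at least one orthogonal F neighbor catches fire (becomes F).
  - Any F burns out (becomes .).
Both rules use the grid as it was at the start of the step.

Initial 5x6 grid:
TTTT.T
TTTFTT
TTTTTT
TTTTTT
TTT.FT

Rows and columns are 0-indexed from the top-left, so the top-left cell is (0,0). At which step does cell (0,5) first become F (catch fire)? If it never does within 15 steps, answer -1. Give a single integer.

Step 1: cell (0,5)='T' (+6 fires, +2 burnt)
Step 2: cell (0,5)='T' (+7 fires, +6 burnt)
Step 3: cell (0,5)='F' (+6 fires, +7 burnt)
  -> target ignites at step 3
Step 4: cell (0,5)='.' (+4 fires, +6 burnt)
Step 5: cell (0,5)='.' (+2 fires, +4 burnt)
Step 6: cell (0,5)='.' (+1 fires, +2 burnt)
Step 7: cell (0,5)='.' (+0 fires, +1 burnt)
  fire out at step 7

3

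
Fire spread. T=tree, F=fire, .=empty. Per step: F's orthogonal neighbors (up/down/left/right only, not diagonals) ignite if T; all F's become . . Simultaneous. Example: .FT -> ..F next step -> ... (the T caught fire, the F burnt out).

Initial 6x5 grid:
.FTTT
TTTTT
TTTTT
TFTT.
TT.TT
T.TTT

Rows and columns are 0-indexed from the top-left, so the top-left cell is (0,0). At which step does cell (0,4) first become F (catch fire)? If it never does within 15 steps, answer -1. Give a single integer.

Step 1: cell (0,4)='T' (+6 fires, +2 burnt)
Step 2: cell (0,4)='T' (+7 fires, +6 burnt)
Step 3: cell (0,4)='F' (+5 fires, +7 burnt)
  -> target ignites at step 3
Step 4: cell (0,4)='.' (+4 fires, +5 burnt)
Step 5: cell (0,4)='.' (+2 fires, +4 burnt)
Step 6: cell (0,4)='.' (+0 fires, +2 burnt)
  fire out at step 6

3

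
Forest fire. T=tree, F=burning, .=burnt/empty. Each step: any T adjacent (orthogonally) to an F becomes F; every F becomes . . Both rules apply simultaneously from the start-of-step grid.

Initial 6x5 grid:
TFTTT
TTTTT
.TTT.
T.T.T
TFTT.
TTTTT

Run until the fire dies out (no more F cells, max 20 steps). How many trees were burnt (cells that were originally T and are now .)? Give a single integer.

Step 1: +6 fires, +2 burnt (F count now 6)
Step 2: +9 fires, +6 burnt (F count now 9)
Step 3: +4 fires, +9 burnt (F count now 4)
Step 4: +3 fires, +4 burnt (F count now 3)
Step 5: +0 fires, +3 burnt (F count now 0)
Fire out after step 5
Initially T: 23, now '.': 29
Total burnt (originally-T cells now '.'): 22

Answer: 22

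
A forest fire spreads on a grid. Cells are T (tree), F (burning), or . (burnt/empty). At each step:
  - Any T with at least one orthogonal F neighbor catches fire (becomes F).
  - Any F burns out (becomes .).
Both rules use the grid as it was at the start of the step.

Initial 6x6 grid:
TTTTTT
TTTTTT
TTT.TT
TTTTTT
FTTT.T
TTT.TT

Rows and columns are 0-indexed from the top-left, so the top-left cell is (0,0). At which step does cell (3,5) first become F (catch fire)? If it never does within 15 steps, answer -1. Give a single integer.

Step 1: cell (3,5)='T' (+3 fires, +1 burnt)
Step 2: cell (3,5)='T' (+4 fires, +3 burnt)
Step 3: cell (3,5)='T' (+5 fires, +4 burnt)
Step 4: cell (3,5)='T' (+4 fires, +5 burnt)
Step 5: cell (3,5)='T' (+3 fires, +4 burnt)
Step 6: cell (3,5)='F' (+4 fires, +3 burnt)
  -> target ignites at step 6
Step 7: cell (3,5)='.' (+4 fires, +4 burnt)
Step 8: cell (3,5)='.' (+3 fires, +4 burnt)
Step 9: cell (3,5)='.' (+2 fires, +3 burnt)
Step 10: cell (3,5)='.' (+0 fires, +2 burnt)
  fire out at step 10

6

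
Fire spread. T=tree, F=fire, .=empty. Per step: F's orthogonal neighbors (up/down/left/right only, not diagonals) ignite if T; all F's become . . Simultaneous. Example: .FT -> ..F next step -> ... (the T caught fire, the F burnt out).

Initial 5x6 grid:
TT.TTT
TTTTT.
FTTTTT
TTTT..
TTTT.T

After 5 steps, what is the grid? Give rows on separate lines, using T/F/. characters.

Step 1: 3 trees catch fire, 1 burn out
  TT.TTT
  FTTTT.
  .FTTTT
  FTTT..
  TTTT.T
Step 2: 5 trees catch fire, 3 burn out
  FT.TTT
  .FTTT.
  ..FTTT
  .FTT..
  FTTT.T
Step 3: 5 trees catch fire, 5 burn out
  .F.TTT
  ..FTT.
  ...FTT
  ..FT..
  .FTT.T
Step 4: 4 trees catch fire, 5 burn out
  ...TTT
  ...FT.
  ....FT
  ...F..
  ..FT.T
Step 5: 4 trees catch fire, 4 burn out
  ...FTT
  ....F.
  .....F
  ......
  ...F.T

...FTT
....F.
.....F
......
...F.T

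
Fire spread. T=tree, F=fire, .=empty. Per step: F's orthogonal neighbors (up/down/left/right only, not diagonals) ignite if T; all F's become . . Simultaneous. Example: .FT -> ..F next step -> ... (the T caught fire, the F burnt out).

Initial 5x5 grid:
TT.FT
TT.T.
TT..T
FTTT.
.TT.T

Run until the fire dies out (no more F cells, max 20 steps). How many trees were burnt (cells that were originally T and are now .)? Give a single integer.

Step 1: +4 fires, +2 burnt (F count now 4)
Step 2: +4 fires, +4 burnt (F count now 4)
Step 3: +4 fires, +4 burnt (F count now 4)
Step 4: +1 fires, +4 burnt (F count now 1)
Step 5: +0 fires, +1 burnt (F count now 0)
Fire out after step 5
Initially T: 15, now '.': 23
Total burnt (originally-T cells now '.'): 13

Answer: 13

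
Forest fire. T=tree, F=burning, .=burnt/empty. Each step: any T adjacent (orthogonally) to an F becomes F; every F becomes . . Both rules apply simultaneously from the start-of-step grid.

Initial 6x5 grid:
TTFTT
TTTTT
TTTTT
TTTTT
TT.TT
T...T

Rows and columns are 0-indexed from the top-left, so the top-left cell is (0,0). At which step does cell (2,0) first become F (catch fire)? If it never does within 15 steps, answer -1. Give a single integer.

Step 1: cell (2,0)='T' (+3 fires, +1 burnt)
Step 2: cell (2,0)='T' (+5 fires, +3 burnt)
Step 3: cell (2,0)='T' (+5 fires, +5 burnt)
Step 4: cell (2,0)='F' (+4 fires, +5 burnt)
  -> target ignites at step 4
Step 5: cell (2,0)='.' (+4 fires, +4 burnt)
Step 6: cell (2,0)='.' (+2 fires, +4 burnt)
Step 7: cell (2,0)='.' (+2 fires, +2 burnt)
Step 8: cell (2,0)='.' (+0 fires, +2 burnt)
  fire out at step 8

4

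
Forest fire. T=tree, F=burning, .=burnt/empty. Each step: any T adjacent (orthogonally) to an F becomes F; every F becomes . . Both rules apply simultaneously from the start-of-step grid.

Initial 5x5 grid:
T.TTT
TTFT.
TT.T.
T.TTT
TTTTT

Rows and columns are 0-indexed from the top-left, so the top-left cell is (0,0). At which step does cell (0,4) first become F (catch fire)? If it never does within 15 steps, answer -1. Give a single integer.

Step 1: cell (0,4)='T' (+3 fires, +1 burnt)
Step 2: cell (0,4)='T' (+4 fires, +3 burnt)
Step 3: cell (0,4)='F' (+4 fires, +4 burnt)
  -> target ignites at step 3
Step 4: cell (0,4)='.' (+4 fires, +4 burnt)
Step 5: cell (0,4)='.' (+3 fires, +4 burnt)
Step 6: cell (0,4)='.' (+1 fires, +3 burnt)
Step 7: cell (0,4)='.' (+0 fires, +1 burnt)
  fire out at step 7

3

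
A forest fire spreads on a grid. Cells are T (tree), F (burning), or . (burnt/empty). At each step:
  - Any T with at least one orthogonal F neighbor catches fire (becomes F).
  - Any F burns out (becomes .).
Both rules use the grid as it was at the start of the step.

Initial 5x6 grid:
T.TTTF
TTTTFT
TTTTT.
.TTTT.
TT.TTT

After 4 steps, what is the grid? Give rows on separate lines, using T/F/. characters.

Step 1: 4 trees catch fire, 2 burn out
  T.TTF.
  TTTF.F
  TTTTF.
  .TTTT.
  TT.TTT
Step 2: 4 trees catch fire, 4 burn out
  T.TF..
  TTF...
  TTTF..
  .TTTF.
  TT.TTT
Step 3: 5 trees catch fire, 4 burn out
  T.F...
  TF....
  TTF...
  .TTF..
  TT.TFT
Step 4: 5 trees catch fire, 5 burn out
  T.....
  F.....
  TF....
  .TF...
  TT.F.F

T.....
F.....
TF....
.TF...
TT.F.F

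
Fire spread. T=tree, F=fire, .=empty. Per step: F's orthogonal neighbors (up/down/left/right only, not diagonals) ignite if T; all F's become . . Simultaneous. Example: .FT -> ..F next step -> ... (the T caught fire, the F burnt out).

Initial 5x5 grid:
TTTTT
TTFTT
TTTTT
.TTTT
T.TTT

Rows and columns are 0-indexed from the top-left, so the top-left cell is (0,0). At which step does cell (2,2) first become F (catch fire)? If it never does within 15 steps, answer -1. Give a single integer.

Step 1: cell (2,2)='F' (+4 fires, +1 burnt)
  -> target ignites at step 1
Step 2: cell (2,2)='.' (+7 fires, +4 burnt)
Step 3: cell (2,2)='.' (+7 fires, +7 burnt)
Step 4: cell (2,2)='.' (+2 fires, +7 burnt)
Step 5: cell (2,2)='.' (+1 fires, +2 burnt)
Step 6: cell (2,2)='.' (+0 fires, +1 burnt)
  fire out at step 6

1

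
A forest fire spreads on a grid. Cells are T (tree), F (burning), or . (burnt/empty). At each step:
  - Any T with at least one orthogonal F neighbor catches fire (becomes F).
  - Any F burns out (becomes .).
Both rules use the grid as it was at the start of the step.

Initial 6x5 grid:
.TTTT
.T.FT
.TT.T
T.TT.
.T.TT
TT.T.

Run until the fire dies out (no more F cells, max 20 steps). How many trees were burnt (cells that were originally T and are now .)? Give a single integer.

Answer: 14

Derivation:
Step 1: +2 fires, +1 burnt (F count now 2)
Step 2: +3 fires, +2 burnt (F count now 3)
Step 3: +1 fires, +3 burnt (F count now 1)
Step 4: +1 fires, +1 burnt (F count now 1)
Step 5: +1 fires, +1 burnt (F count now 1)
Step 6: +1 fires, +1 burnt (F count now 1)
Step 7: +1 fires, +1 burnt (F count now 1)
Step 8: +1 fires, +1 burnt (F count now 1)
Step 9: +1 fires, +1 burnt (F count now 1)
Step 10: +2 fires, +1 burnt (F count now 2)
Step 11: +0 fires, +2 burnt (F count now 0)
Fire out after step 11
Initially T: 18, now '.': 26
Total burnt (originally-T cells now '.'): 14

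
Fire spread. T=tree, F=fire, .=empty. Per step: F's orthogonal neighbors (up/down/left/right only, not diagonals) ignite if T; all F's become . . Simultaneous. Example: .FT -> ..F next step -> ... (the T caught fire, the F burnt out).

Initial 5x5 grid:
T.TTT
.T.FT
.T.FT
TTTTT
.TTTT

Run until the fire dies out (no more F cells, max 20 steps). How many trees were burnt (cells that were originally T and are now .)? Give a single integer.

Answer: 16

Derivation:
Step 1: +4 fires, +2 burnt (F count now 4)
Step 2: +5 fires, +4 burnt (F count now 5)
Step 3: +3 fires, +5 burnt (F count now 3)
Step 4: +3 fires, +3 burnt (F count now 3)
Step 5: +1 fires, +3 burnt (F count now 1)
Step 6: +0 fires, +1 burnt (F count now 0)
Fire out after step 6
Initially T: 17, now '.': 24
Total burnt (originally-T cells now '.'): 16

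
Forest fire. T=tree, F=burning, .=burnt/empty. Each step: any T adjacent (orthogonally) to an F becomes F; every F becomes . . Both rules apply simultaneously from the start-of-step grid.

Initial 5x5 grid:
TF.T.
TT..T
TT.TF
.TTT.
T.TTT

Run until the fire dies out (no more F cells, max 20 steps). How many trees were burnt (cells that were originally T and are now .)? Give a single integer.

Step 1: +4 fires, +2 burnt (F count now 4)
Step 2: +3 fires, +4 burnt (F count now 3)
Step 3: +4 fires, +3 burnt (F count now 4)
Step 4: +2 fires, +4 burnt (F count now 2)
Step 5: +0 fires, +2 burnt (F count now 0)
Fire out after step 5
Initially T: 15, now '.': 23
Total burnt (originally-T cells now '.'): 13

Answer: 13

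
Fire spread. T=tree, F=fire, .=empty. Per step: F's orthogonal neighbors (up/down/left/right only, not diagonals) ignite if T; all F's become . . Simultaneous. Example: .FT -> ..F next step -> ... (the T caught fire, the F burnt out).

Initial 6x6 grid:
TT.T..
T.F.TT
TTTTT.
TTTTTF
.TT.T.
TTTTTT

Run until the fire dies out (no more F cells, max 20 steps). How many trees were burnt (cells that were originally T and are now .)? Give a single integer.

Step 1: +2 fires, +2 burnt (F count now 2)
Step 2: +6 fires, +2 burnt (F count now 6)
Step 3: +5 fires, +6 burnt (F count now 5)
Step 4: +7 fires, +5 burnt (F count now 7)
Step 5: +2 fires, +7 burnt (F count now 2)
Step 6: +2 fires, +2 burnt (F count now 2)
Step 7: +0 fires, +2 burnt (F count now 0)
Fire out after step 7
Initially T: 25, now '.': 35
Total burnt (originally-T cells now '.'): 24

Answer: 24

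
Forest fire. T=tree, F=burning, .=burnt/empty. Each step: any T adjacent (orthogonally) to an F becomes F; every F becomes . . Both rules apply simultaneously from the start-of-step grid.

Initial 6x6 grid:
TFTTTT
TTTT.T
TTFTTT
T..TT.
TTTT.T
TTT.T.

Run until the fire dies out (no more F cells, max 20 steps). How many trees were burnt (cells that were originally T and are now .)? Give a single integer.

Answer: 25

Derivation:
Step 1: +6 fires, +2 burnt (F count now 6)
Step 2: +6 fires, +6 burnt (F count now 6)
Step 3: +5 fires, +6 burnt (F count now 5)
Step 4: +4 fires, +5 burnt (F count now 4)
Step 5: +3 fires, +4 burnt (F count now 3)
Step 6: +1 fires, +3 burnt (F count now 1)
Step 7: +0 fires, +1 burnt (F count now 0)
Fire out after step 7
Initially T: 27, now '.': 34
Total burnt (originally-T cells now '.'): 25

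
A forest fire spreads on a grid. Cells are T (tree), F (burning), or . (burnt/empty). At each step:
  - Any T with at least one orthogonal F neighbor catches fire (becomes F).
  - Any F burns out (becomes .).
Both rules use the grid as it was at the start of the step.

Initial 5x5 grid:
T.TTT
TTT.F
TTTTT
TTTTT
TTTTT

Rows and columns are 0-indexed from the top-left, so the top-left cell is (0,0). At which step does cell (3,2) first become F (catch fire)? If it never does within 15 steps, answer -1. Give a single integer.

Step 1: cell (3,2)='T' (+2 fires, +1 burnt)
Step 2: cell (3,2)='T' (+3 fires, +2 burnt)
Step 3: cell (3,2)='T' (+4 fires, +3 burnt)
Step 4: cell (3,2)='F' (+4 fires, +4 burnt)
  -> target ignites at step 4
Step 5: cell (3,2)='.' (+4 fires, +4 burnt)
Step 6: cell (3,2)='.' (+3 fires, +4 burnt)
Step 7: cell (3,2)='.' (+2 fires, +3 burnt)
Step 8: cell (3,2)='.' (+0 fires, +2 burnt)
  fire out at step 8

4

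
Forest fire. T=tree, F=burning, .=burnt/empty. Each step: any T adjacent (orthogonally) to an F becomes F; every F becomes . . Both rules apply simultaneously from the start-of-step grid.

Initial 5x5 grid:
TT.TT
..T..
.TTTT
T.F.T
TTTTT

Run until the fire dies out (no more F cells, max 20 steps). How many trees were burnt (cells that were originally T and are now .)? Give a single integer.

Step 1: +2 fires, +1 burnt (F count now 2)
Step 2: +5 fires, +2 burnt (F count now 5)
Step 3: +3 fires, +5 burnt (F count now 3)
Step 4: +2 fires, +3 burnt (F count now 2)
Step 5: +0 fires, +2 burnt (F count now 0)
Fire out after step 5
Initially T: 16, now '.': 21
Total burnt (originally-T cells now '.'): 12

Answer: 12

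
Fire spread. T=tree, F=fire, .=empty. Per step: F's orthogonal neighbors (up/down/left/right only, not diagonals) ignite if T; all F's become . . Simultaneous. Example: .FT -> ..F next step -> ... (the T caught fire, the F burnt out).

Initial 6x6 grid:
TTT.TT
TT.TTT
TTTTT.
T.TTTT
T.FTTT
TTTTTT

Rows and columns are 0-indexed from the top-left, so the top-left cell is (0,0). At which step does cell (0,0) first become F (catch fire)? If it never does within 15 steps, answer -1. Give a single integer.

Step 1: cell (0,0)='T' (+3 fires, +1 burnt)
Step 2: cell (0,0)='T' (+5 fires, +3 burnt)
Step 3: cell (0,0)='T' (+6 fires, +5 burnt)
Step 4: cell (0,0)='T' (+7 fires, +6 burnt)
Step 5: cell (0,0)='T' (+4 fires, +7 burnt)
Step 6: cell (0,0)='F' (+4 fires, +4 burnt)
  -> target ignites at step 6
Step 7: cell (0,0)='.' (+1 fires, +4 burnt)
Step 8: cell (0,0)='.' (+0 fires, +1 burnt)
  fire out at step 8

6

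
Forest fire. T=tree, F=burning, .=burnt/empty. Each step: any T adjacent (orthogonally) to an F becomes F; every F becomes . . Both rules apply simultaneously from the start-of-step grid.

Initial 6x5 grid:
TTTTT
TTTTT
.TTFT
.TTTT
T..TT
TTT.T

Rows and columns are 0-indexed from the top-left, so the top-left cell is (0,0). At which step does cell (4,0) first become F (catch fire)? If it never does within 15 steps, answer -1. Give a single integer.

Step 1: cell (4,0)='T' (+4 fires, +1 burnt)
Step 2: cell (4,0)='T' (+7 fires, +4 burnt)
Step 3: cell (4,0)='T' (+5 fires, +7 burnt)
Step 4: cell (4,0)='T' (+3 fires, +5 burnt)
Step 5: cell (4,0)='T' (+1 fires, +3 burnt)
Step 6: cell (4,0)='T' (+0 fires, +1 burnt)
  fire out at step 6
Target never catches fire within 15 steps

-1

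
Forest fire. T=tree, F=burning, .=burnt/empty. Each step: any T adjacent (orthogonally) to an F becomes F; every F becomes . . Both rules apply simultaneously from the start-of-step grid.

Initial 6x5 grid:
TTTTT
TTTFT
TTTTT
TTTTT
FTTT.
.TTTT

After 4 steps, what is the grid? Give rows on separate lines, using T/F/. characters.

Step 1: 6 trees catch fire, 2 burn out
  TTTFT
  TTF.F
  TTTFT
  FTTTT
  .FTT.
  .TTTT
Step 2: 10 trees catch fire, 6 burn out
  TTF.F
  TF...
  FTF.F
  .FTFT
  ..FT.
  .FTTT
Step 3: 7 trees catch fire, 10 burn out
  TF...
  F....
  .F...
  ..F.F
  ...F.
  ..FTT
Step 4: 2 trees catch fire, 7 burn out
  F....
  .....
  .....
  .....
  .....
  ...FT

F....
.....
.....
.....
.....
...FT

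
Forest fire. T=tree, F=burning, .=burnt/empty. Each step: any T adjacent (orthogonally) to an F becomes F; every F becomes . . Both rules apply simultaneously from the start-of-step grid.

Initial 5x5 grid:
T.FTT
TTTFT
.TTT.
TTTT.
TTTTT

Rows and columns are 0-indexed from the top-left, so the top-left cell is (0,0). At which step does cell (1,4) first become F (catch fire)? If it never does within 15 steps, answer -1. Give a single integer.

Step 1: cell (1,4)='F' (+4 fires, +2 burnt)
  -> target ignites at step 1
Step 2: cell (1,4)='.' (+4 fires, +4 burnt)
Step 3: cell (1,4)='.' (+4 fires, +4 burnt)
Step 4: cell (1,4)='.' (+4 fires, +4 burnt)
Step 5: cell (1,4)='.' (+2 fires, +4 burnt)
Step 6: cell (1,4)='.' (+1 fires, +2 burnt)
Step 7: cell (1,4)='.' (+0 fires, +1 burnt)
  fire out at step 7

1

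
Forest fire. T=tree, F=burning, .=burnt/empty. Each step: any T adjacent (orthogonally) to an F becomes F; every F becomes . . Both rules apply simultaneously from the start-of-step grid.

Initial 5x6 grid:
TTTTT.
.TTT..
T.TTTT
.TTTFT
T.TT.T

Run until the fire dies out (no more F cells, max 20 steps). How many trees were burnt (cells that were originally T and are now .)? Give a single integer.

Answer: 19

Derivation:
Step 1: +3 fires, +1 burnt (F count now 3)
Step 2: +5 fires, +3 burnt (F count now 5)
Step 3: +4 fires, +5 burnt (F count now 4)
Step 4: +2 fires, +4 burnt (F count now 2)
Step 5: +3 fires, +2 burnt (F count now 3)
Step 6: +1 fires, +3 burnt (F count now 1)
Step 7: +1 fires, +1 burnt (F count now 1)
Step 8: +0 fires, +1 burnt (F count now 0)
Fire out after step 8
Initially T: 21, now '.': 28
Total burnt (originally-T cells now '.'): 19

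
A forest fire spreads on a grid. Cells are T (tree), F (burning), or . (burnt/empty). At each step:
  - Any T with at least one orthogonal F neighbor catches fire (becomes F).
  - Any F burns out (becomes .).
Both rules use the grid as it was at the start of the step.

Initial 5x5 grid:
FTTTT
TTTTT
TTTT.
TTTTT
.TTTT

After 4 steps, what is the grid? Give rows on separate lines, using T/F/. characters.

Step 1: 2 trees catch fire, 1 burn out
  .FTTT
  FTTTT
  TTTT.
  TTTTT
  .TTTT
Step 2: 3 trees catch fire, 2 burn out
  ..FTT
  .FTTT
  FTTT.
  TTTTT
  .TTTT
Step 3: 4 trees catch fire, 3 burn out
  ...FT
  ..FTT
  .FTT.
  FTTTT
  .TTTT
Step 4: 4 trees catch fire, 4 burn out
  ....F
  ...FT
  ..FT.
  .FTTT
  .TTTT

....F
...FT
..FT.
.FTTT
.TTTT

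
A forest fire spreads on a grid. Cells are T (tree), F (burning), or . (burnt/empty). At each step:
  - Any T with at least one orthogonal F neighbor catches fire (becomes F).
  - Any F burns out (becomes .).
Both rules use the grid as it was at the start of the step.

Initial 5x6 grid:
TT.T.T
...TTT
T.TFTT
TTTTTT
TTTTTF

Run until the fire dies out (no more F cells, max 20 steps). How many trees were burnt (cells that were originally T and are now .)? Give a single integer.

Step 1: +6 fires, +2 burnt (F count now 6)
Step 2: +6 fires, +6 burnt (F count now 6)
Step 3: +3 fires, +6 burnt (F count now 3)
Step 4: +3 fires, +3 burnt (F count now 3)
Step 5: +2 fires, +3 burnt (F count now 2)
Step 6: +0 fires, +2 burnt (F count now 0)
Fire out after step 6
Initially T: 22, now '.': 28
Total burnt (originally-T cells now '.'): 20

Answer: 20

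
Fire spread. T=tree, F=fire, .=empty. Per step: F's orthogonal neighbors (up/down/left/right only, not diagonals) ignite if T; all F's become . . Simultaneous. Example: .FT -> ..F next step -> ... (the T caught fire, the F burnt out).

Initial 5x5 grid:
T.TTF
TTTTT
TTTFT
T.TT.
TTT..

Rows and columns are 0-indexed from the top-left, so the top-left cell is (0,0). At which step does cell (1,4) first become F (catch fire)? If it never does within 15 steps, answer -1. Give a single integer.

Step 1: cell (1,4)='F' (+6 fires, +2 burnt)
  -> target ignites at step 1
Step 2: cell (1,4)='.' (+4 fires, +6 burnt)
Step 3: cell (1,4)='.' (+3 fires, +4 burnt)
Step 4: cell (1,4)='.' (+3 fires, +3 burnt)
Step 5: cell (1,4)='.' (+2 fires, +3 burnt)
Step 6: cell (1,4)='.' (+0 fires, +2 burnt)
  fire out at step 6

1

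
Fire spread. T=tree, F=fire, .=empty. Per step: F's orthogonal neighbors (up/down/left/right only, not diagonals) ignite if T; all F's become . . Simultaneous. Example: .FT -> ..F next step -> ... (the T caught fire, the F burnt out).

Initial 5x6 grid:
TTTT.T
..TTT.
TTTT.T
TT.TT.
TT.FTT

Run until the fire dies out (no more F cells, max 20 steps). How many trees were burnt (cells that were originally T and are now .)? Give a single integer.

Answer: 19

Derivation:
Step 1: +2 fires, +1 burnt (F count now 2)
Step 2: +3 fires, +2 burnt (F count now 3)
Step 3: +2 fires, +3 burnt (F count now 2)
Step 4: +4 fires, +2 burnt (F count now 4)
Step 5: +3 fires, +4 burnt (F count now 3)
Step 6: +3 fires, +3 burnt (F count now 3)
Step 7: +2 fires, +3 burnt (F count now 2)
Step 8: +0 fires, +2 burnt (F count now 0)
Fire out after step 8
Initially T: 21, now '.': 28
Total burnt (originally-T cells now '.'): 19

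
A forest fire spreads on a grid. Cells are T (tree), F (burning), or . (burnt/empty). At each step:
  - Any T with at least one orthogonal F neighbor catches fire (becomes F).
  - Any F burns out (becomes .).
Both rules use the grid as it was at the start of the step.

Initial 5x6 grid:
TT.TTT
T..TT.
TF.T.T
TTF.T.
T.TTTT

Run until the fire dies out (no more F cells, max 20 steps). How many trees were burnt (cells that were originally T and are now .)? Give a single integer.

Answer: 12

Derivation:
Step 1: +3 fires, +2 burnt (F count now 3)
Step 2: +3 fires, +3 burnt (F count now 3)
Step 3: +3 fires, +3 burnt (F count now 3)
Step 4: +3 fires, +3 burnt (F count now 3)
Step 5: +0 fires, +3 burnt (F count now 0)
Fire out after step 5
Initially T: 19, now '.': 23
Total burnt (originally-T cells now '.'): 12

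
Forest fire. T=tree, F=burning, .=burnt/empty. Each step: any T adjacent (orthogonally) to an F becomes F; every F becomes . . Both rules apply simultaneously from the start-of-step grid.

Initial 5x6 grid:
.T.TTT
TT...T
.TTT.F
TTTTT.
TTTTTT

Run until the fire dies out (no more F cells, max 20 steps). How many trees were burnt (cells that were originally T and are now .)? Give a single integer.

Answer: 4

Derivation:
Step 1: +1 fires, +1 burnt (F count now 1)
Step 2: +1 fires, +1 burnt (F count now 1)
Step 3: +1 fires, +1 burnt (F count now 1)
Step 4: +1 fires, +1 burnt (F count now 1)
Step 5: +0 fires, +1 burnt (F count now 0)
Fire out after step 5
Initially T: 21, now '.': 13
Total burnt (originally-T cells now '.'): 4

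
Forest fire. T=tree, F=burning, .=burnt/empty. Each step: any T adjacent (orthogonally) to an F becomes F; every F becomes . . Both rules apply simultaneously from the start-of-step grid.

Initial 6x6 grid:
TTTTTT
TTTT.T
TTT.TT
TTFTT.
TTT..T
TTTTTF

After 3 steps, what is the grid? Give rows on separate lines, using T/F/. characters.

Step 1: 6 trees catch fire, 2 burn out
  TTTTTT
  TTTT.T
  TTF.TT
  TF.FT.
  TTF..F
  TTTTF.
Step 2: 7 trees catch fire, 6 burn out
  TTTTTT
  TTFT.T
  TF..TT
  F...F.
  TF....
  TTFF..
Step 3: 7 trees catch fire, 7 burn out
  TTFTTT
  TF.F.T
  F...FT
  ......
  F.....
  TF....

TTFTTT
TF.F.T
F...FT
......
F.....
TF....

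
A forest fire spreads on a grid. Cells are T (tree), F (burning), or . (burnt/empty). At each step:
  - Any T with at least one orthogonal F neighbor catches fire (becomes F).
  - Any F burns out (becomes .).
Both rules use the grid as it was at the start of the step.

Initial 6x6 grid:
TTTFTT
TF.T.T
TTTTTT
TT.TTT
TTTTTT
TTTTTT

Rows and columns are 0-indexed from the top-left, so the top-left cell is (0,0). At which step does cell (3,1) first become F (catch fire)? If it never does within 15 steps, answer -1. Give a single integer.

Step 1: cell (3,1)='T' (+6 fires, +2 burnt)
Step 2: cell (3,1)='F' (+6 fires, +6 burnt)
  -> target ignites at step 2
Step 3: cell (3,1)='.' (+5 fires, +6 burnt)
Step 4: cell (3,1)='.' (+6 fires, +5 burnt)
Step 5: cell (3,1)='.' (+5 fires, +6 burnt)
Step 6: cell (3,1)='.' (+2 fires, +5 burnt)
Step 7: cell (3,1)='.' (+1 fires, +2 burnt)
Step 8: cell (3,1)='.' (+0 fires, +1 burnt)
  fire out at step 8

2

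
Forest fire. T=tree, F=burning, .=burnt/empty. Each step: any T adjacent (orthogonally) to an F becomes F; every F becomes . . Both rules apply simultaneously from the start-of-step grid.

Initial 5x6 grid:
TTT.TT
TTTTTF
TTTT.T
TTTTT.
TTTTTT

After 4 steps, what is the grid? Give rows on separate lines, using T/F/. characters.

Step 1: 3 trees catch fire, 1 burn out
  TTT.TF
  TTTTF.
  TTTT.F
  TTTTT.
  TTTTTT
Step 2: 2 trees catch fire, 3 burn out
  TTT.F.
  TTTF..
  TTTT..
  TTTTT.
  TTTTTT
Step 3: 2 trees catch fire, 2 burn out
  TTT...
  TTF...
  TTTF..
  TTTTT.
  TTTTTT
Step 4: 4 trees catch fire, 2 burn out
  TTF...
  TF....
  TTF...
  TTTFT.
  TTTTTT

TTF...
TF....
TTF...
TTTFT.
TTTTTT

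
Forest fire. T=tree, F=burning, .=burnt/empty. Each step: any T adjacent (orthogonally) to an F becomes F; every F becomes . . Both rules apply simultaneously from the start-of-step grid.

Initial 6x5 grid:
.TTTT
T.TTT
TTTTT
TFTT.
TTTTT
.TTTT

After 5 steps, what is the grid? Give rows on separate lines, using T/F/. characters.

Step 1: 4 trees catch fire, 1 burn out
  .TTTT
  T.TTT
  TFTTT
  F.FT.
  TFTTT
  .TTTT
Step 2: 6 trees catch fire, 4 burn out
  .TTTT
  T.TTT
  F.FTT
  ...F.
  F.FTT
  .FTTT
Step 3: 5 trees catch fire, 6 burn out
  .TTTT
  F.FTT
  ...FT
  .....
  ...FT
  ..FTT
Step 4: 5 trees catch fire, 5 burn out
  .TFTT
  ...FT
  ....F
  .....
  ....F
  ...FT
Step 5: 4 trees catch fire, 5 burn out
  .F.FT
  ....F
  .....
  .....
  .....
  ....F

.F.FT
....F
.....
.....
.....
....F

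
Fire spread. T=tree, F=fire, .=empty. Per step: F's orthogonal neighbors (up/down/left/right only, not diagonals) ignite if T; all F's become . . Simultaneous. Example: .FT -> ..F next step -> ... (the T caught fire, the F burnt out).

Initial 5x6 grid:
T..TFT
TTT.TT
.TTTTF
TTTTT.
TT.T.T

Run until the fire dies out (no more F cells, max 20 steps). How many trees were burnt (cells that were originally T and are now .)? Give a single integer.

Step 1: +5 fires, +2 burnt (F count now 5)
Step 2: +2 fires, +5 burnt (F count now 2)
Step 3: +2 fires, +2 burnt (F count now 2)
Step 4: +4 fires, +2 burnt (F count now 4)
Step 5: +2 fires, +4 burnt (F count now 2)
Step 6: +3 fires, +2 burnt (F count now 3)
Step 7: +2 fires, +3 burnt (F count now 2)
Step 8: +0 fires, +2 burnt (F count now 0)
Fire out after step 8
Initially T: 21, now '.': 29
Total burnt (originally-T cells now '.'): 20

Answer: 20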